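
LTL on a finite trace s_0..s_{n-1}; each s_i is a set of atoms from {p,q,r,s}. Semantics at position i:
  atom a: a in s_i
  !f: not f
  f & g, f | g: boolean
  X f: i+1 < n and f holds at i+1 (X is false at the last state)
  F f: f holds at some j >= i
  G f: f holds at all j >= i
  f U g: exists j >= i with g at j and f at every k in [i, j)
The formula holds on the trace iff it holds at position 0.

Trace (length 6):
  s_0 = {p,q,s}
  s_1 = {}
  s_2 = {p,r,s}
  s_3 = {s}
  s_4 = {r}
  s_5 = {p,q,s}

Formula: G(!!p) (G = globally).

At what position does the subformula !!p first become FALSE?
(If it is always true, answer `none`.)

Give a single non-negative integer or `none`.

Answer: 1

Derivation:
s_0={p,q,s}: !!p=True !p=False p=True
s_1={}: !!p=False !p=True p=False
s_2={p,r,s}: !!p=True !p=False p=True
s_3={s}: !!p=False !p=True p=False
s_4={r}: !!p=False !p=True p=False
s_5={p,q,s}: !!p=True !p=False p=True
G(!!p) holds globally = False
First violation at position 1.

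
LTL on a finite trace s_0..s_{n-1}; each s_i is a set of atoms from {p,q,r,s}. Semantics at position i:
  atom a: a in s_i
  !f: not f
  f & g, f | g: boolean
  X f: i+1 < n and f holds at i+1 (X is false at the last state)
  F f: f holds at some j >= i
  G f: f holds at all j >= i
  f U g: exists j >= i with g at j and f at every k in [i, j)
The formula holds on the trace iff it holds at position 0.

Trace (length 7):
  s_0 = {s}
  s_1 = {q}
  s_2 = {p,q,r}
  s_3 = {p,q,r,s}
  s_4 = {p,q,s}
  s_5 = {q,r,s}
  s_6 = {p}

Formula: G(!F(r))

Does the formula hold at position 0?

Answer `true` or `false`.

Answer: false

Derivation:
s_0={s}: G(!F(r))=False !F(r)=False F(r)=True r=False
s_1={q}: G(!F(r))=False !F(r)=False F(r)=True r=False
s_2={p,q,r}: G(!F(r))=False !F(r)=False F(r)=True r=True
s_3={p,q,r,s}: G(!F(r))=False !F(r)=False F(r)=True r=True
s_4={p,q,s}: G(!F(r))=False !F(r)=False F(r)=True r=False
s_5={q,r,s}: G(!F(r))=False !F(r)=False F(r)=True r=True
s_6={p}: G(!F(r))=True !F(r)=True F(r)=False r=False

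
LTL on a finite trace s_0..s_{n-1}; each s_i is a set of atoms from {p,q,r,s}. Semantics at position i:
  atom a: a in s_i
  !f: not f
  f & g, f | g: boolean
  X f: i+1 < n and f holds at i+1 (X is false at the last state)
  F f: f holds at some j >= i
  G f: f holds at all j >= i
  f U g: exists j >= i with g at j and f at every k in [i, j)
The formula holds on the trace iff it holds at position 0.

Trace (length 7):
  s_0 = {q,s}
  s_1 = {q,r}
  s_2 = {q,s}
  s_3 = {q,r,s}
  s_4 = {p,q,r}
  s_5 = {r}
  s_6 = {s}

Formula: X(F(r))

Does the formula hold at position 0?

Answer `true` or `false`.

Answer: true

Derivation:
s_0={q,s}: X(F(r))=True F(r)=True r=False
s_1={q,r}: X(F(r))=True F(r)=True r=True
s_2={q,s}: X(F(r))=True F(r)=True r=False
s_3={q,r,s}: X(F(r))=True F(r)=True r=True
s_4={p,q,r}: X(F(r))=True F(r)=True r=True
s_5={r}: X(F(r))=False F(r)=True r=True
s_6={s}: X(F(r))=False F(r)=False r=False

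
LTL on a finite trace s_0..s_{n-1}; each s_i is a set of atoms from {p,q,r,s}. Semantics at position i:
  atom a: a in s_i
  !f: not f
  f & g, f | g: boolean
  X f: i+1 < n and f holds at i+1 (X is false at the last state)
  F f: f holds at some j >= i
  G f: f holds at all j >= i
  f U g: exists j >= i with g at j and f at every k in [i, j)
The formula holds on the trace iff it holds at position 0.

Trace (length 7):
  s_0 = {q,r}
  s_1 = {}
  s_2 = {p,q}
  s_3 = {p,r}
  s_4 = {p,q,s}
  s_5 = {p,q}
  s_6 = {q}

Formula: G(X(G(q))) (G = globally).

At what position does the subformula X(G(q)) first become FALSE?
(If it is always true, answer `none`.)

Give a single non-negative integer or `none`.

Answer: 0

Derivation:
s_0={q,r}: X(G(q))=False G(q)=False q=True
s_1={}: X(G(q))=False G(q)=False q=False
s_2={p,q}: X(G(q))=False G(q)=False q=True
s_3={p,r}: X(G(q))=True G(q)=False q=False
s_4={p,q,s}: X(G(q))=True G(q)=True q=True
s_5={p,q}: X(G(q))=True G(q)=True q=True
s_6={q}: X(G(q))=False G(q)=True q=True
G(X(G(q))) holds globally = False
First violation at position 0.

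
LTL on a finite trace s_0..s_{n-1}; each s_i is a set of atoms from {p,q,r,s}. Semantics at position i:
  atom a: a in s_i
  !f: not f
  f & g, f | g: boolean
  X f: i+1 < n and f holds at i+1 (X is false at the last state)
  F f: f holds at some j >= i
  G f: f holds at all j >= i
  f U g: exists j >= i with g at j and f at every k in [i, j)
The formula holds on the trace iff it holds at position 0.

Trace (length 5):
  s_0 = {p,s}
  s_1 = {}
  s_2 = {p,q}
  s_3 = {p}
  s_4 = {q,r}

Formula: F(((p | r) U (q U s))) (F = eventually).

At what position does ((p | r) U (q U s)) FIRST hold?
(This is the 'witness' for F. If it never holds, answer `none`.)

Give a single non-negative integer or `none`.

Answer: 0

Derivation:
s_0={p,s}: ((p | r) U (q U s))=True (p | r)=True p=True r=False (q U s)=True q=False s=True
s_1={}: ((p | r) U (q U s))=False (p | r)=False p=False r=False (q U s)=False q=False s=False
s_2={p,q}: ((p | r) U (q U s))=False (p | r)=True p=True r=False (q U s)=False q=True s=False
s_3={p}: ((p | r) U (q U s))=False (p | r)=True p=True r=False (q U s)=False q=False s=False
s_4={q,r}: ((p | r) U (q U s))=False (p | r)=True p=False r=True (q U s)=False q=True s=False
F(((p | r) U (q U s))) holds; first witness at position 0.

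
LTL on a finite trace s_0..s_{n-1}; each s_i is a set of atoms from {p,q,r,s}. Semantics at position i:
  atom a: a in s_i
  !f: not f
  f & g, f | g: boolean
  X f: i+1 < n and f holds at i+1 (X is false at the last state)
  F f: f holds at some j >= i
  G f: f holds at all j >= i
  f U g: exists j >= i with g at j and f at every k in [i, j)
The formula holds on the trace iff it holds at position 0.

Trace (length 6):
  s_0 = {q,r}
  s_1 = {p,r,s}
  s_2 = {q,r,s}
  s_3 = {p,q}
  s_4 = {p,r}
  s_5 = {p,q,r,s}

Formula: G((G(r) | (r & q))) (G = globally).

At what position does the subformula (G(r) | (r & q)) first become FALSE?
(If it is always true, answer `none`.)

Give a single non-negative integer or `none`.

Answer: 1

Derivation:
s_0={q,r}: (G(r) | (r & q))=True G(r)=False r=True (r & q)=True q=True
s_1={p,r,s}: (G(r) | (r & q))=False G(r)=False r=True (r & q)=False q=False
s_2={q,r,s}: (G(r) | (r & q))=True G(r)=False r=True (r & q)=True q=True
s_3={p,q}: (G(r) | (r & q))=False G(r)=False r=False (r & q)=False q=True
s_4={p,r}: (G(r) | (r & q))=True G(r)=True r=True (r & q)=False q=False
s_5={p,q,r,s}: (G(r) | (r & q))=True G(r)=True r=True (r & q)=True q=True
G((G(r) | (r & q))) holds globally = False
First violation at position 1.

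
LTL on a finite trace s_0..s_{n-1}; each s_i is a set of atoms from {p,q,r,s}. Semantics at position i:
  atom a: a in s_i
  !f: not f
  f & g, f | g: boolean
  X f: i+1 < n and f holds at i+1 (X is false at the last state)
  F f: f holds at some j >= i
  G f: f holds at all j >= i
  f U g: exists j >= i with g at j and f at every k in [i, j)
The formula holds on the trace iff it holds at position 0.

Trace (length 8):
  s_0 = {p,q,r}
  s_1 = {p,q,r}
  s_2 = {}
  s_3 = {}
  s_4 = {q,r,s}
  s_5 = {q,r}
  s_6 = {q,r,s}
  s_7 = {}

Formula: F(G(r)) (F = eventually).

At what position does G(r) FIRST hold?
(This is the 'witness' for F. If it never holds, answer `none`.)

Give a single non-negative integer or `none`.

Answer: none

Derivation:
s_0={p,q,r}: G(r)=False r=True
s_1={p,q,r}: G(r)=False r=True
s_2={}: G(r)=False r=False
s_3={}: G(r)=False r=False
s_4={q,r,s}: G(r)=False r=True
s_5={q,r}: G(r)=False r=True
s_6={q,r,s}: G(r)=False r=True
s_7={}: G(r)=False r=False
F(G(r)) does not hold (no witness exists).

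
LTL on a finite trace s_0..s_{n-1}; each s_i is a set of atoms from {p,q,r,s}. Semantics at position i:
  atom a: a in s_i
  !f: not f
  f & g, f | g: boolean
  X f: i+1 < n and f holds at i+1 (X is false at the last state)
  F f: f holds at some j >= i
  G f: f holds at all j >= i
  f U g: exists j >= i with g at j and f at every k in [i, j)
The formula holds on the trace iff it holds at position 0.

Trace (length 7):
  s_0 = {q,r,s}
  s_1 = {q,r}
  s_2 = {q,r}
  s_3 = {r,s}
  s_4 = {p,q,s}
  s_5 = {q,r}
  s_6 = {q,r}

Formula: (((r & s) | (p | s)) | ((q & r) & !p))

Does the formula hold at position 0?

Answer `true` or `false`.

Answer: true

Derivation:
s_0={q,r,s}: (((r & s) | (p | s)) | ((q & r) & !p))=True ((r & s) | (p | s))=True (r & s)=True r=True s=True (p | s)=True p=False ((q & r) & !p)=True (q & r)=True q=True !p=True
s_1={q,r}: (((r & s) | (p | s)) | ((q & r) & !p))=True ((r & s) | (p | s))=False (r & s)=False r=True s=False (p | s)=False p=False ((q & r) & !p)=True (q & r)=True q=True !p=True
s_2={q,r}: (((r & s) | (p | s)) | ((q & r) & !p))=True ((r & s) | (p | s))=False (r & s)=False r=True s=False (p | s)=False p=False ((q & r) & !p)=True (q & r)=True q=True !p=True
s_3={r,s}: (((r & s) | (p | s)) | ((q & r) & !p))=True ((r & s) | (p | s))=True (r & s)=True r=True s=True (p | s)=True p=False ((q & r) & !p)=False (q & r)=False q=False !p=True
s_4={p,q,s}: (((r & s) | (p | s)) | ((q & r) & !p))=True ((r & s) | (p | s))=True (r & s)=False r=False s=True (p | s)=True p=True ((q & r) & !p)=False (q & r)=False q=True !p=False
s_5={q,r}: (((r & s) | (p | s)) | ((q & r) & !p))=True ((r & s) | (p | s))=False (r & s)=False r=True s=False (p | s)=False p=False ((q & r) & !p)=True (q & r)=True q=True !p=True
s_6={q,r}: (((r & s) | (p | s)) | ((q & r) & !p))=True ((r & s) | (p | s))=False (r & s)=False r=True s=False (p | s)=False p=False ((q & r) & !p)=True (q & r)=True q=True !p=True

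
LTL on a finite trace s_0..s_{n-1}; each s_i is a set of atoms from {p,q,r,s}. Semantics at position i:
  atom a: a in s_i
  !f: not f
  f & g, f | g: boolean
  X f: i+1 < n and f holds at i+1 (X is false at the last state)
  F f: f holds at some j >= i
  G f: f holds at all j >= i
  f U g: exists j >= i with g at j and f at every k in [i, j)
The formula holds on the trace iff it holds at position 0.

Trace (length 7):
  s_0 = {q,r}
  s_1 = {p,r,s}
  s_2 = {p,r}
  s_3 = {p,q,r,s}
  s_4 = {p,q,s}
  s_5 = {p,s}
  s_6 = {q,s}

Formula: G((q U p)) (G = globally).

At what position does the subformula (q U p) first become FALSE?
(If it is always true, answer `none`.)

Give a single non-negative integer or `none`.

s_0={q,r}: (q U p)=True q=True p=False
s_1={p,r,s}: (q U p)=True q=False p=True
s_2={p,r}: (q U p)=True q=False p=True
s_3={p,q,r,s}: (q U p)=True q=True p=True
s_4={p,q,s}: (q U p)=True q=True p=True
s_5={p,s}: (q U p)=True q=False p=True
s_6={q,s}: (q U p)=False q=True p=False
G((q U p)) holds globally = False
First violation at position 6.

Answer: 6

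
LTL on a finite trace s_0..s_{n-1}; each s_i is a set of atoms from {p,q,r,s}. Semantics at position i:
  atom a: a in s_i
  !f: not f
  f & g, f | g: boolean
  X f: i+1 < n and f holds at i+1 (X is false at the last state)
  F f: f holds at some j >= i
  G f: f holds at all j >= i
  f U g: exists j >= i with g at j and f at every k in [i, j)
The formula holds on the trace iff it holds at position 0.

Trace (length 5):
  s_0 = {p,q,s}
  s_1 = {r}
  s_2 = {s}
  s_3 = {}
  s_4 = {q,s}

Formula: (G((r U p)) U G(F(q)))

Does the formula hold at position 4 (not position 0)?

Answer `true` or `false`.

s_0={p,q,s}: (G((r U p)) U G(F(q)))=True G((r U p))=False (r U p)=True r=False p=True G(F(q))=True F(q)=True q=True
s_1={r}: (G((r U p)) U G(F(q)))=True G((r U p))=False (r U p)=False r=True p=False G(F(q))=True F(q)=True q=False
s_2={s}: (G((r U p)) U G(F(q)))=True G((r U p))=False (r U p)=False r=False p=False G(F(q))=True F(q)=True q=False
s_3={}: (G((r U p)) U G(F(q)))=True G((r U p))=False (r U p)=False r=False p=False G(F(q))=True F(q)=True q=False
s_4={q,s}: (G((r U p)) U G(F(q)))=True G((r U p))=False (r U p)=False r=False p=False G(F(q))=True F(q)=True q=True
Evaluating at position 4: result = True

Answer: true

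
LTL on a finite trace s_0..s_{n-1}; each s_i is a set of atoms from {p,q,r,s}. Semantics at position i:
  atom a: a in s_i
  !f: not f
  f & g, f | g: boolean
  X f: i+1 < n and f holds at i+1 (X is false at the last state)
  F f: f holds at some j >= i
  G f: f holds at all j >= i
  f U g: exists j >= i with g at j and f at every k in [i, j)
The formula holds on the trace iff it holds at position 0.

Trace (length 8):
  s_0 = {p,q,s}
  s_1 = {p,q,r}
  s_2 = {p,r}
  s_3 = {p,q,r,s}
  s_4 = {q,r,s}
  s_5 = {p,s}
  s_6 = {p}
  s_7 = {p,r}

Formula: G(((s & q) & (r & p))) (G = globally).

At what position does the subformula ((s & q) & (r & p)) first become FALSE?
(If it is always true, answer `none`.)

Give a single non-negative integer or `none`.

Answer: 0

Derivation:
s_0={p,q,s}: ((s & q) & (r & p))=False (s & q)=True s=True q=True (r & p)=False r=False p=True
s_1={p,q,r}: ((s & q) & (r & p))=False (s & q)=False s=False q=True (r & p)=True r=True p=True
s_2={p,r}: ((s & q) & (r & p))=False (s & q)=False s=False q=False (r & p)=True r=True p=True
s_3={p,q,r,s}: ((s & q) & (r & p))=True (s & q)=True s=True q=True (r & p)=True r=True p=True
s_4={q,r,s}: ((s & q) & (r & p))=False (s & q)=True s=True q=True (r & p)=False r=True p=False
s_5={p,s}: ((s & q) & (r & p))=False (s & q)=False s=True q=False (r & p)=False r=False p=True
s_6={p}: ((s & q) & (r & p))=False (s & q)=False s=False q=False (r & p)=False r=False p=True
s_7={p,r}: ((s & q) & (r & p))=False (s & q)=False s=False q=False (r & p)=True r=True p=True
G(((s & q) & (r & p))) holds globally = False
First violation at position 0.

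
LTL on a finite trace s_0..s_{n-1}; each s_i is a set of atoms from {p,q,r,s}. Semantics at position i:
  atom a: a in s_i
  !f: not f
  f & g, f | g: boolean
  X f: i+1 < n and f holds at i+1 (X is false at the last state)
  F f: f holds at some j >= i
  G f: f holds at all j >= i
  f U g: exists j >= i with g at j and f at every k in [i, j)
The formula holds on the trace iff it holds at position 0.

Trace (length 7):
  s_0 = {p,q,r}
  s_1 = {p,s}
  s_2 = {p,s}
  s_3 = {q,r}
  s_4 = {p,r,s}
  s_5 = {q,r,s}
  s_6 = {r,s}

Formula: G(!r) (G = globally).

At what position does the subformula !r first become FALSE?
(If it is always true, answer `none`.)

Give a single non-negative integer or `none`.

s_0={p,q,r}: !r=False r=True
s_1={p,s}: !r=True r=False
s_2={p,s}: !r=True r=False
s_3={q,r}: !r=False r=True
s_4={p,r,s}: !r=False r=True
s_5={q,r,s}: !r=False r=True
s_6={r,s}: !r=False r=True
G(!r) holds globally = False
First violation at position 0.

Answer: 0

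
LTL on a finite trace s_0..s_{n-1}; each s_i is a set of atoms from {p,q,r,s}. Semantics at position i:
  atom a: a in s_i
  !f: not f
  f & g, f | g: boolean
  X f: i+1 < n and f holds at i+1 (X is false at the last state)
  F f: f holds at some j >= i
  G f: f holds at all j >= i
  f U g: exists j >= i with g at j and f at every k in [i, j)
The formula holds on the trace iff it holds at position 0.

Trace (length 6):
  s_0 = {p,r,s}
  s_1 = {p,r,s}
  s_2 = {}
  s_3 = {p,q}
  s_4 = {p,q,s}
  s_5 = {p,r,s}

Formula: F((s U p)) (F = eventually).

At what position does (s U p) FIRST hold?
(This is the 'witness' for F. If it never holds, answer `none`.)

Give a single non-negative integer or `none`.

Answer: 0

Derivation:
s_0={p,r,s}: (s U p)=True s=True p=True
s_1={p,r,s}: (s U p)=True s=True p=True
s_2={}: (s U p)=False s=False p=False
s_3={p,q}: (s U p)=True s=False p=True
s_4={p,q,s}: (s U p)=True s=True p=True
s_5={p,r,s}: (s U p)=True s=True p=True
F((s U p)) holds; first witness at position 0.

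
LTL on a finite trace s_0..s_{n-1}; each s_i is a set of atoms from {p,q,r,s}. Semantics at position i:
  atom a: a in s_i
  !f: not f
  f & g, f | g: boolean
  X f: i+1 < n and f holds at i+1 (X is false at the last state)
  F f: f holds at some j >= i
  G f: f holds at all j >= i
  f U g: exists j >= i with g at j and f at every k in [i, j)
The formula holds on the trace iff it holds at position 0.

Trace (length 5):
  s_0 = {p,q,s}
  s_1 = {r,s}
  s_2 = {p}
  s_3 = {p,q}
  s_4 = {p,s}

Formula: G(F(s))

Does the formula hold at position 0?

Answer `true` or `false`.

Answer: true

Derivation:
s_0={p,q,s}: G(F(s))=True F(s)=True s=True
s_1={r,s}: G(F(s))=True F(s)=True s=True
s_2={p}: G(F(s))=True F(s)=True s=False
s_3={p,q}: G(F(s))=True F(s)=True s=False
s_4={p,s}: G(F(s))=True F(s)=True s=True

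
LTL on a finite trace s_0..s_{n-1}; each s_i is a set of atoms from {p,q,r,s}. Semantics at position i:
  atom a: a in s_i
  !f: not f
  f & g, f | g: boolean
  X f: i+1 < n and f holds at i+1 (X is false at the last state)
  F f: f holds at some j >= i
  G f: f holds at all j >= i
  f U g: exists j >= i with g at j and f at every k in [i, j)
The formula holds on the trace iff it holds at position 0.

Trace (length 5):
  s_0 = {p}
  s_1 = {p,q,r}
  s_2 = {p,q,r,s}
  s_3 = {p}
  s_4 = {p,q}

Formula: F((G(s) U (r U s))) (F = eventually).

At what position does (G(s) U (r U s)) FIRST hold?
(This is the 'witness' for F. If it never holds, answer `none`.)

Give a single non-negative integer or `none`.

Answer: 1

Derivation:
s_0={p}: (G(s) U (r U s))=False G(s)=False s=False (r U s)=False r=False
s_1={p,q,r}: (G(s) U (r U s))=True G(s)=False s=False (r U s)=True r=True
s_2={p,q,r,s}: (G(s) U (r U s))=True G(s)=False s=True (r U s)=True r=True
s_3={p}: (G(s) U (r U s))=False G(s)=False s=False (r U s)=False r=False
s_4={p,q}: (G(s) U (r U s))=False G(s)=False s=False (r U s)=False r=False
F((G(s) U (r U s))) holds; first witness at position 1.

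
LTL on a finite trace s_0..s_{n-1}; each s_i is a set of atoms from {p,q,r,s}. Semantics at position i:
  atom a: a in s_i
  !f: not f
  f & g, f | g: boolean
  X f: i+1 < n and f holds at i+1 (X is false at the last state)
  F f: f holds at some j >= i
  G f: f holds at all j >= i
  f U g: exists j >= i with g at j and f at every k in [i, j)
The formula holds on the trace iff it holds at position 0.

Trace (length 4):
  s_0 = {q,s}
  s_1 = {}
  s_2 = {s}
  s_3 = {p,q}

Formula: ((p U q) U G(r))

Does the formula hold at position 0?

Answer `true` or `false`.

Answer: false

Derivation:
s_0={q,s}: ((p U q) U G(r))=False (p U q)=True p=False q=True G(r)=False r=False
s_1={}: ((p U q) U G(r))=False (p U q)=False p=False q=False G(r)=False r=False
s_2={s}: ((p U q) U G(r))=False (p U q)=False p=False q=False G(r)=False r=False
s_3={p,q}: ((p U q) U G(r))=False (p U q)=True p=True q=True G(r)=False r=False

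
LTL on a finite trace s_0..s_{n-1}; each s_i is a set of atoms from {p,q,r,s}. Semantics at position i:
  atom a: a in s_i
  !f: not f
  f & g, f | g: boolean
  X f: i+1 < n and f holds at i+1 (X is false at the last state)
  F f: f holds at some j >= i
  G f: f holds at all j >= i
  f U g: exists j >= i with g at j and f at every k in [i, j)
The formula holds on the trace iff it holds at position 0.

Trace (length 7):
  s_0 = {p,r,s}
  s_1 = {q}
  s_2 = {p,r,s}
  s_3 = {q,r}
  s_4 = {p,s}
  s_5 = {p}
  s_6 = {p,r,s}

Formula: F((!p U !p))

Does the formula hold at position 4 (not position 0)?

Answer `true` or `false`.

s_0={p,r,s}: F((!p U !p))=True (!p U !p)=False !p=False p=True
s_1={q}: F((!p U !p))=True (!p U !p)=True !p=True p=False
s_2={p,r,s}: F((!p U !p))=True (!p U !p)=False !p=False p=True
s_3={q,r}: F((!p U !p))=True (!p U !p)=True !p=True p=False
s_4={p,s}: F((!p U !p))=False (!p U !p)=False !p=False p=True
s_5={p}: F((!p U !p))=False (!p U !p)=False !p=False p=True
s_6={p,r,s}: F((!p U !p))=False (!p U !p)=False !p=False p=True
Evaluating at position 4: result = False

Answer: false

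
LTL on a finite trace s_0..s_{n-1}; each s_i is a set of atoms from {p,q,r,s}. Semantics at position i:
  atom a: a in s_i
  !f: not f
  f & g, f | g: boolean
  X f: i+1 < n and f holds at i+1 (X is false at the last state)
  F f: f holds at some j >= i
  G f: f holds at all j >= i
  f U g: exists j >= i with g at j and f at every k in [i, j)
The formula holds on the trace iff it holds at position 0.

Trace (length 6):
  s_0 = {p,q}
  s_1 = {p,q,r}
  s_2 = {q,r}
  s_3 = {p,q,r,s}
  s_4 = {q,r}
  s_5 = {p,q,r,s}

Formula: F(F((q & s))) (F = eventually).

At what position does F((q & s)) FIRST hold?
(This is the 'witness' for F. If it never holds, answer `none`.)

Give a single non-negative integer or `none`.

Answer: 0

Derivation:
s_0={p,q}: F((q & s))=True (q & s)=False q=True s=False
s_1={p,q,r}: F((q & s))=True (q & s)=False q=True s=False
s_2={q,r}: F((q & s))=True (q & s)=False q=True s=False
s_3={p,q,r,s}: F((q & s))=True (q & s)=True q=True s=True
s_4={q,r}: F((q & s))=True (q & s)=False q=True s=False
s_5={p,q,r,s}: F((q & s))=True (q & s)=True q=True s=True
F(F((q & s))) holds; first witness at position 0.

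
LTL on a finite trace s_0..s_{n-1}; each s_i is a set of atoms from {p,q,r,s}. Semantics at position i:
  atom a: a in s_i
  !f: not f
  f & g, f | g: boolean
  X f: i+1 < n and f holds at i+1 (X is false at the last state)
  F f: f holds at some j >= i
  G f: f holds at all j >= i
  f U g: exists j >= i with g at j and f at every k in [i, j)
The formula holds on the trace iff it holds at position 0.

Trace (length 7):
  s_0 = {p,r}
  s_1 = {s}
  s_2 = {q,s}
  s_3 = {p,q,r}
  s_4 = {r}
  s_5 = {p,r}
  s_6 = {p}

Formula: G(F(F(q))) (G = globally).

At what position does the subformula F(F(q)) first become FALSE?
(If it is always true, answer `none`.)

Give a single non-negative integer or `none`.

Answer: 4

Derivation:
s_0={p,r}: F(F(q))=True F(q)=True q=False
s_1={s}: F(F(q))=True F(q)=True q=False
s_2={q,s}: F(F(q))=True F(q)=True q=True
s_3={p,q,r}: F(F(q))=True F(q)=True q=True
s_4={r}: F(F(q))=False F(q)=False q=False
s_5={p,r}: F(F(q))=False F(q)=False q=False
s_6={p}: F(F(q))=False F(q)=False q=False
G(F(F(q))) holds globally = False
First violation at position 4.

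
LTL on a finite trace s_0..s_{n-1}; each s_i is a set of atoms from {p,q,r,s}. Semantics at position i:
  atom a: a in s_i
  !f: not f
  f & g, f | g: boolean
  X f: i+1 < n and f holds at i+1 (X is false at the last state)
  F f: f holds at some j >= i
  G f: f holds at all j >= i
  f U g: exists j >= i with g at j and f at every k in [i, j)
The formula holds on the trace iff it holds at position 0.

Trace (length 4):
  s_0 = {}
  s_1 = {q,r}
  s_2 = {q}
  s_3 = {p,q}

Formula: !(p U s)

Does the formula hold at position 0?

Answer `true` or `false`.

Answer: true

Derivation:
s_0={}: !(p U s)=True (p U s)=False p=False s=False
s_1={q,r}: !(p U s)=True (p U s)=False p=False s=False
s_2={q}: !(p U s)=True (p U s)=False p=False s=False
s_3={p,q}: !(p U s)=True (p U s)=False p=True s=False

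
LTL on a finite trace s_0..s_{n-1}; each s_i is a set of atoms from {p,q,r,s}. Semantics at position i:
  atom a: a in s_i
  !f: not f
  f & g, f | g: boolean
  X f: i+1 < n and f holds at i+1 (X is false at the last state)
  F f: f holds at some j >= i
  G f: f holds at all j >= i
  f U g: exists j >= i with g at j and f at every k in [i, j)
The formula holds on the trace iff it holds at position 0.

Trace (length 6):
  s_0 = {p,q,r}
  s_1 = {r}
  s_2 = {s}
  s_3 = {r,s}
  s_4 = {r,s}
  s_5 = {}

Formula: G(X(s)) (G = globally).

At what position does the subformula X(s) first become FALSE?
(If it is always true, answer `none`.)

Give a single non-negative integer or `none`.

Answer: 0

Derivation:
s_0={p,q,r}: X(s)=False s=False
s_1={r}: X(s)=True s=False
s_2={s}: X(s)=True s=True
s_3={r,s}: X(s)=True s=True
s_4={r,s}: X(s)=False s=True
s_5={}: X(s)=False s=False
G(X(s)) holds globally = False
First violation at position 0.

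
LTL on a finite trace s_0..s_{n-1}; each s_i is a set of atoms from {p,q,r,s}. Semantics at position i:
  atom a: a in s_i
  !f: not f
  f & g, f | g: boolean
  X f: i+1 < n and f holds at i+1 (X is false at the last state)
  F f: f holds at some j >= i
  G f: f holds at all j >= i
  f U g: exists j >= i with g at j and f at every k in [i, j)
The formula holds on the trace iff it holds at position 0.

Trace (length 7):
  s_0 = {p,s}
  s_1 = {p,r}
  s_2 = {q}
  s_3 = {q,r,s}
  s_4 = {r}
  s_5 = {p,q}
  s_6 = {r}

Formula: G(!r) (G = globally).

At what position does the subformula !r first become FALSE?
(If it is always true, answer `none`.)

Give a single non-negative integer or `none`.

Answer: 1

Derivation:
s_0={p,s}: !r=True r=False
s_1={p,r}: !r=False r=True
s_2={q}: !r=True r=False
s_3={q,r,s}: !r=False r=True
s_4={r}: !r=False r=True
s_5={p,q}: !r=True r=False
s_6={r}: !r=False r=True
G(!r) holds globally = False
First violation at position 1.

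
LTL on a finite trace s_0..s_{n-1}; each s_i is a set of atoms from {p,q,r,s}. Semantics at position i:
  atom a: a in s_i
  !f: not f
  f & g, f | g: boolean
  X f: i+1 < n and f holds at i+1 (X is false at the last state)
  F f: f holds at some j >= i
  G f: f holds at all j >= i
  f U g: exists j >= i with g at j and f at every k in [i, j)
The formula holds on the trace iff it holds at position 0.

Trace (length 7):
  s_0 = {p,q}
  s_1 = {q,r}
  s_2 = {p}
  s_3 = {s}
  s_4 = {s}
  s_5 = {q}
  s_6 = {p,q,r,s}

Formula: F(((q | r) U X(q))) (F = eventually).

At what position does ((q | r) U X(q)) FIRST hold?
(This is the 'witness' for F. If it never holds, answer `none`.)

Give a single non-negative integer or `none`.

s_0={p,q}: ((q | r) U X(q))=True (q | r)=True q=True r=False X(q)=True
s_1={q,r}: ((q | r) U X(q))=False (q | r)=True q=True r=True X(q)=False
s_2={p}: ((q | r) U X(q))=False (q | r)=False q=False r=False X(q)=False
s_3={s}: ((q | r) U X(q))=False (q | r)=False q=False r=False X(q)=False
s_4={s}: ((q | r) U X(q))=True (q | r)=False q=False r=False X(q)=True
s_5={q}: ((q | r) U X(q))=True (q | r)=True q=True r=False X(q)=True
s_6={p,q,r,s}: ((q | r) U X(q))=False (q | r)=True q=True r=True X(q)=False
F(((q | r) U X(q))) holds; first witness at position 0.

Answer: 0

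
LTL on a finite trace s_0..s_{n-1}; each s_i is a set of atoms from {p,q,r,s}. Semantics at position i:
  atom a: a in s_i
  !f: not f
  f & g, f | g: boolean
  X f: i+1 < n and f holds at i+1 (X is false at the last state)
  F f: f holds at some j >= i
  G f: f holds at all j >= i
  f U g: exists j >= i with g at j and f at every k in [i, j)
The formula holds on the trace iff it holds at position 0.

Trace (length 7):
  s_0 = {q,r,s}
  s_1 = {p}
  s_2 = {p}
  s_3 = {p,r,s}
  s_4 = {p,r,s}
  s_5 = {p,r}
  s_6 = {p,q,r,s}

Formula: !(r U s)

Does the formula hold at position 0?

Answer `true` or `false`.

s_0={q,r,s}: !(r U s)=False (r U s)=True r=True s=True
s_1={p}: !(r U s)=True (r U s)=False r=False s=False
s_2={p}: !(r U s)=True (r U s)=False r=False s=False
s_3={p,r,s}: !(r U s)=False (r U s)=True r=True s=True
s_4={p,r,s}: !(r U s)=False (r U s)=True r=True s=True
s_5={p,r}: !(r U s)=False (r U s)=True r=True s=False
s_6={p,q,r,s}: !(r U s)=False (r U s)=True r=True s=True

Answer: false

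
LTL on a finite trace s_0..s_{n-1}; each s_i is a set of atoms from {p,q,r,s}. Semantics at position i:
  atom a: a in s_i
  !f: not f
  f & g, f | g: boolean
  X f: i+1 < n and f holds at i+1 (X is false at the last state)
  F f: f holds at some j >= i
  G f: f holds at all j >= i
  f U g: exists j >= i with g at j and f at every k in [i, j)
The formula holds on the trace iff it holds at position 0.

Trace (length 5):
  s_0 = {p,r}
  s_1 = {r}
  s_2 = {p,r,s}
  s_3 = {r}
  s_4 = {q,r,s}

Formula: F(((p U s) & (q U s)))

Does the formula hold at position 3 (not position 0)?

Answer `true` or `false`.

s_0={p,r}: F(((p U s) & (q U s)))=True ((p U s) & (q U s))=False (p U s)=False p=True s=False (q U s)=False q=False
s_1={r}: F(((p U s) & (q U s)))=True ((p U s) & (q U s))=False (p U s)=False p=False s=False (q U s)=False q=False
s_2={p,r,s}: F(((p U s) & (q U s)))=True ((p U s) & (q U s))=True (p U s)=True p=True s=True (q U s)=True q=False
s_3={r}: F(((p U s) & (q U s)))=True ((p U s) & (q U s))=False (p U s)=False p=False s=False (q U s)=False q=False
s_4={q,r,s}: F(((p U s) & (q U s)))=True ((p U s) & (q U s))=True (p U s)=True p=False s=True (q U s)=True q=True
Evaluating at position 3: result = True

Answer: true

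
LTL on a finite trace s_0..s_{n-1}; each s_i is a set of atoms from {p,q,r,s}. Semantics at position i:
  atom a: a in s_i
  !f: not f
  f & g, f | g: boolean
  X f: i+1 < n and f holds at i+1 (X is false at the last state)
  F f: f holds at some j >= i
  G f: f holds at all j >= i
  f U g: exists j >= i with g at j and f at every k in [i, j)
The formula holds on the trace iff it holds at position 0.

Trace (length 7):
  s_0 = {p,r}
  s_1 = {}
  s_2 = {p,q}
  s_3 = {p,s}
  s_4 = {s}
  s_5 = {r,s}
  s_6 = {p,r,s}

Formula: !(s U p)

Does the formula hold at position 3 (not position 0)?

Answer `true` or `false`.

s_0={p,r}: !(s U p)=False (s U p)=True s=False p=True
s_1={}: !(s U p)=True (s U p)=False s=False p=False
s_2={p,q}: !(s U p)=False (s U p)=True s=False p=True
s_3={p,s}: !(s U p)=False (s U p)=True s=True p=True
s_4={s}: !(s U p)=False (s U p)=True s=True p=False
s_5={r,s}: !(s U p)=False (s U p)=True s=True p=False
s_6={p,r,s}: !(s U p)=False (s U p)=True s=True p=True
Evaluating at position 3: result = False

Answer: false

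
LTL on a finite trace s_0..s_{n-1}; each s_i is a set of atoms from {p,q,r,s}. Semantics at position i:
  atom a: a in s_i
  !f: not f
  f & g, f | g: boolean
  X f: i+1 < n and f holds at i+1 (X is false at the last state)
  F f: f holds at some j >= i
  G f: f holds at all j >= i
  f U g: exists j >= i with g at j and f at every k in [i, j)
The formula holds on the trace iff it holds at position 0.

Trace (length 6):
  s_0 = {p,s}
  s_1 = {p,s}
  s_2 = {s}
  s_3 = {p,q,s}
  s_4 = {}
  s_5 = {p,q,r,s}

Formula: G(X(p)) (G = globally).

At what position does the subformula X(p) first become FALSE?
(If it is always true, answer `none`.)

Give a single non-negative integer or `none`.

Answer: 1

Derivation:
s_0={p,s}: X(p)=True p=True
s_1={p,s}: X(p)=False p=True
s_2={s}: X(p)=True p=False
s_3={p,q,s}: X(p)=False p=True
s_4={}: X(p)=True p=False
s_5={p,q,r,s}: X(p)=False p=True
G(X(p)) holds globally = False
First violation at position 1.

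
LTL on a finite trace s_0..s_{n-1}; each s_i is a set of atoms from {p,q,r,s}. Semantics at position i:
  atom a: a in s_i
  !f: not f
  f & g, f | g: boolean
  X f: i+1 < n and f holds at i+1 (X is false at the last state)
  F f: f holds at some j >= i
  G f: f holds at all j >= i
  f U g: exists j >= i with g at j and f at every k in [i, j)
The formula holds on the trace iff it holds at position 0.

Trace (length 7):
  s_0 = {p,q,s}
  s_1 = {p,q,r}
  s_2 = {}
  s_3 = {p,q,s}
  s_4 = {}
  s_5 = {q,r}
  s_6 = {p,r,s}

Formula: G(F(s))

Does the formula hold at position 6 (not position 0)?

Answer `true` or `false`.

s_0={p,q,s}: G(F(s))=True F(s)=True s=True
s_1={p,q,r}: G(F(s))=True F(s)=True s=False
s_2={}: G(F(s))=True F(s)=True s=False
s_3={p,q,s}: G(F(s))=True F(s)=True s=True
s_4={}: G(F(s))=True F(s)=True s=False
s_5={q,r}: G(F(s))=True F(s)=True s=False
s_6={p,r,s}: G(F(s))=True F(s)=True s=True
Evaluating at position 6: result = True

Answer: true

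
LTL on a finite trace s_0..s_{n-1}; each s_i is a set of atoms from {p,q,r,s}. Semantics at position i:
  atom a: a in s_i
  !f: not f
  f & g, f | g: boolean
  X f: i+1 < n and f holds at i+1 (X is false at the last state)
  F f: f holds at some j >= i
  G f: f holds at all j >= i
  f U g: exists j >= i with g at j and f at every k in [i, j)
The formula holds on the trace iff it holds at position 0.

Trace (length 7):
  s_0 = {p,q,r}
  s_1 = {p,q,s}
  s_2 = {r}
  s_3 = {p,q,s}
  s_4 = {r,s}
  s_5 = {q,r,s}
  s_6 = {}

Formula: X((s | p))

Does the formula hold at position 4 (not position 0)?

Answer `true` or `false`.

Answer: true

Derivation:
s_0={p,q,r}: X((s | p))=True (s | p)=True s=False p=True
s_1={p,q,s}: X((s | p))=False (s | p)=True s=True p=True
s_2={r}: X((s | p))=True (s | p)=False s=False p=False
s_3={p,q,s}: X((s | p))=True (s | p)=True s=True p=True
s_4={r,s}: X((s | p))=True (s | p)=True s=True p=False
s_5={q,r,s}: X((s | p))=False (s | p)=True s=True p=False
s_6={}: X((s | p))=False (s | p)=False s=False p=False
Evaluating at position 4: result = True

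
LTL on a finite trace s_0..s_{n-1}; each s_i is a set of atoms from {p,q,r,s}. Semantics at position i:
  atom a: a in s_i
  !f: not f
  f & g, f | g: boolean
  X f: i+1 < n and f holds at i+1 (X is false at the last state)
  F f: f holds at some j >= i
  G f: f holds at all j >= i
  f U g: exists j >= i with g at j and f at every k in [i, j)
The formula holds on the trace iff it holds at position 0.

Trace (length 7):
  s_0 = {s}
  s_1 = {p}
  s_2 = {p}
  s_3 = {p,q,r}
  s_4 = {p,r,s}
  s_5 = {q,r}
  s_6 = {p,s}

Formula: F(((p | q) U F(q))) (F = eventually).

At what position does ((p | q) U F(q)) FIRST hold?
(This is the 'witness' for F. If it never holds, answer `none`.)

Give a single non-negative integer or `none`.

Answer: 0

Derivation:
s_0={s}: ((p | q) U F(q))=True (p | q)=False p=False q=False F(q)=True
s_1={p}: ((p | q) U F(q))=True (p | q)=True p=True q=False F(q)=True
s_2={p}: ((p | q) U F(q))=True (p | q)=True p=True q=False F(q)=True
s_3={p,q,r}: ((p | q) U F(q))=True (p | q)=True p=True q=True F(q)=True
s_4={p,r,s}: ((p | q) U F(q))=True (p | q)=True p=True q=False F(q)=True
s_5={q,r}: ((p | q) U F(q))=True (p | q)=True p=False q=True F(q)=True
s_6={p,s}: ((p | q) U F(q))=False (p | q)=True p=True q=False F(q)=False
F(((p | q) U F(q))) holds; first witness at position 0.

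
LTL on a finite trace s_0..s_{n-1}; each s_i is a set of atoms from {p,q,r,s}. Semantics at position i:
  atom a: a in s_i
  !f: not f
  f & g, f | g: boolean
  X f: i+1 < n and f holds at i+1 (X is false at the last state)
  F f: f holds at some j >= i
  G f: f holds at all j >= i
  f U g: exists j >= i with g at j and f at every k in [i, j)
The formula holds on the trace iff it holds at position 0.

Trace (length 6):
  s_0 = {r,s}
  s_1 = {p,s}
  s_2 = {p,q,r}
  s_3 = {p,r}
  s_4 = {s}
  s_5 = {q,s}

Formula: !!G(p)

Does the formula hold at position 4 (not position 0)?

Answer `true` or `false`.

s_0={r,s}: !!G(p)=False !G(p)=True G(p)=False p=False
s_1={p,s}: !!G(p)=False !G(p)=True G(p)=False p=True
s_2={p,q,r}: !!G(p)=False !G(p)=True G(p)=False p=True
s_3={p,r}: !!G(p)=False !G(p)=True G(p)=False p=True
s_4={s}: !!G(p)=False !G(p)=True G(p)=False p=False
s_5={q,s}: !!G(p)=False !G(p)=True G(p)=False p=False
Evaluating at position 4: result = False

Answer: false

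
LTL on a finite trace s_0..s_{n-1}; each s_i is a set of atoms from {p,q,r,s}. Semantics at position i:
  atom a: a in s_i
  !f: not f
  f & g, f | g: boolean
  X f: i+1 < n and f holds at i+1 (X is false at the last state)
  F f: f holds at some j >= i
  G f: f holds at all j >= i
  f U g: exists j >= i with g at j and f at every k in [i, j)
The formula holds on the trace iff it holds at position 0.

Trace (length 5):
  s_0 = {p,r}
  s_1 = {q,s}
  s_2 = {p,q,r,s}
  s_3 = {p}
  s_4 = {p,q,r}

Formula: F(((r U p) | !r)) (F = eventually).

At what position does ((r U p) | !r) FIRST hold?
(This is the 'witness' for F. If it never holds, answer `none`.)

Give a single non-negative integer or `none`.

s_0={p,r}: ((r U p) | !r)=True (r U p)=True r=True p=True !r=False
s_1={q,s}: ((r U p) | !r)=True (r U p)=False r=False p=False !r=True
s_2={p,q,r,s}: ((r U p) | !r)=True (r U p)=True r=True p=True !r=False
s_3={p}: ((r U p) | !r)=True (r U p)=True r=False p=True !r=True
s_4={p,q,r}: ((r U p) | !r)=True (r U p)=True r=True p=True !r=False
F(((r U p) | !r)) holds; first witness at position 0.

Answer: 0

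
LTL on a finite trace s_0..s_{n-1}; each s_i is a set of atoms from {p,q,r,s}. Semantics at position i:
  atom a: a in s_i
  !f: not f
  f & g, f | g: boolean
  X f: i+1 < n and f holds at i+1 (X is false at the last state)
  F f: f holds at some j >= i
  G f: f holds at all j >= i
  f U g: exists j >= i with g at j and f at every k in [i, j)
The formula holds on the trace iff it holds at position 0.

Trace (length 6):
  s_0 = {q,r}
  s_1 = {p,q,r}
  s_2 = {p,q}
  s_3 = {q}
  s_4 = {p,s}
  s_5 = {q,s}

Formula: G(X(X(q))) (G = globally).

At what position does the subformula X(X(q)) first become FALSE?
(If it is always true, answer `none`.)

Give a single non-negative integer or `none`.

Answer: 2

Derivation:
s_0={q,r}: X(X(q))=True X(q)=True q=True
s_1={p,q,r}: X(X(q))=True X(q)=True q=True
s_2={p,q}: X(X(q))=False X(q)=True q=True
s_3={q}: X(X(q))=True X(q)=False q=True
s_4={p,s}: X(X(q))=False X(q)=True q=False
s_5={q,s}: X(X(q))=False X(q)=False q=True
G(X(X(q))) holds globally = False
First violation at position 2.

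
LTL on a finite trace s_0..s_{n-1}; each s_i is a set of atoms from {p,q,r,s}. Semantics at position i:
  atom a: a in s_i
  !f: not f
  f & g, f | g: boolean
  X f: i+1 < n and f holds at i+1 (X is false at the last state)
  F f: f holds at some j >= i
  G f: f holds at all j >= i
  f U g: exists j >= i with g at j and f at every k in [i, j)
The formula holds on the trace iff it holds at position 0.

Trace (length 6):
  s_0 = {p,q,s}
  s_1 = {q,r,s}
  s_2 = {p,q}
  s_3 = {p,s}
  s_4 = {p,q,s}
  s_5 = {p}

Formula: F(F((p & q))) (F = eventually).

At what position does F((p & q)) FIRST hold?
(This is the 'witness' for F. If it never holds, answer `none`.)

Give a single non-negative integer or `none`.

s_0={p,q,s}: F((p & q))=True (p & q)=True p=True q=True
s_1={q,r,s}: F((p & q))=True (p & q)=False p=False q=True
s_2={p,q}: F((p & q))=True (p & q)=True p=True q=True
s_3={p,s}: F((p & q))=True (p & q)=False p=True q=False
s_4={p,q,s}: F((p & q))=True (p & q)=True p=True q=True
s_5={p}: F((p & q))=False (p & q)=False p=True q=False
F(F((p & q))) holds; first witness at position 0.

Answer: 0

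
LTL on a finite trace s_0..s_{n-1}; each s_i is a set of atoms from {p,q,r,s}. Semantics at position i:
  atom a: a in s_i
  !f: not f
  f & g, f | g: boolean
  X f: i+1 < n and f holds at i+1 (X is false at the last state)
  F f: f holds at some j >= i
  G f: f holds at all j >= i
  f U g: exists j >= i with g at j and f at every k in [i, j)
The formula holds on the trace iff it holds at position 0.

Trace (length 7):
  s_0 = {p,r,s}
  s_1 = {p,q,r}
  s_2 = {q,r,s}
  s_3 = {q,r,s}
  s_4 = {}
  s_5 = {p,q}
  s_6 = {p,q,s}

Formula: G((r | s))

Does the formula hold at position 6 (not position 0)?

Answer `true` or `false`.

Answer: true

Derivation:
s_0={p,r,s}: G((r | s))=False (r | s)=True r=True s=True
s_1={p,q,r}: G((r | s))=False (r | s)=True r=True s=False
s_2={q,r,s}: G((r | s))=False (r | s)=True r=True s=True
s_3={q,r,s}: G((r | s))=False (r | s)=True r=True s=True
s_4={}: G((r | s))=False (r | s)=False r=False s=False
s_5={p,q}: G((r | s))=False (r | s)=False r=False s=False
s_6={p,q,s}: G((r | s))=True (r | s)=True r=False s=True
Evaluating at position 6: result = True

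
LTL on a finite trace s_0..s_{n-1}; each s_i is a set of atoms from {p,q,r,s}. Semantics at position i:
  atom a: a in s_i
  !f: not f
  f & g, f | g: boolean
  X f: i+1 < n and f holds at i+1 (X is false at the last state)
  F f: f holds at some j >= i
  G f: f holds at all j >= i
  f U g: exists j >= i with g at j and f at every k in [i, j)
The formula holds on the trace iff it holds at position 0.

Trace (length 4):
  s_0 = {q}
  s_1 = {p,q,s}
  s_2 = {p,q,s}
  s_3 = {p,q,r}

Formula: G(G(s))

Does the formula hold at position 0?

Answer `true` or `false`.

s_0={q}: G(G(s))=False G(s)=False s=False
s_1={p,q,s}: G(G(s))=False G(s)=False s=True
s_2={p,q,s}: G(G(s))=False G(s)=False s=True
s_3={p,q,r}: G(G(s))=False G(s)=False s=False

Answer: false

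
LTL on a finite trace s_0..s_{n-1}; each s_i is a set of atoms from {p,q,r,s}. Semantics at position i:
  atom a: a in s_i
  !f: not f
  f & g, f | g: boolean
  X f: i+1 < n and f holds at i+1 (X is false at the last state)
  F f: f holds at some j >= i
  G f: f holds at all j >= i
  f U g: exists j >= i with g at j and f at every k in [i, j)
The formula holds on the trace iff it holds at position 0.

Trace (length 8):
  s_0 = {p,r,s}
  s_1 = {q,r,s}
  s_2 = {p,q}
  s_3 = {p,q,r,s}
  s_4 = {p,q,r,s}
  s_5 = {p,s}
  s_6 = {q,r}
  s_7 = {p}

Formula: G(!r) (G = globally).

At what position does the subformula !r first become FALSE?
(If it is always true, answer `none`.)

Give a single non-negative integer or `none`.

Answer: 0

Derivation:
s_0={p,r,s}: !r=False r=True
s_1={q,r,s}: !r=False r=True
s_2={p,q}: !r=True r=False
s_3={p,q,r,s}: !r=False r=True
s_4={p,q,r,s}: !r=False r=True
s_5={p,s}: !r=True r=False
s_6={q,r}: !r=False r=True
s_7={p}: !r=True r=False
G(!r) holds globally = False
First violation at position 0.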